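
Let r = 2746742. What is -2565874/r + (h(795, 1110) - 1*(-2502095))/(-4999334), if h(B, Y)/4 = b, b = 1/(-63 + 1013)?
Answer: -4678814258943167/3261321659084150 ≈ -1.4346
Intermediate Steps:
b = 1/950 ≈ 0.0010526
h(B, Y) = 2/475 (h(B, Y) = 4*(1/950) = 2/475)
-2565874/r + (h(795, 1110) - 1*(-2502095))/(-4999334) = -2565874/2746742 + (2/475 - 1*(-2502095))/(-4999334) = -2565874*1/2746742 + (2/475 + 2502095)*(-1/4999334) = -1282937/1373371 + (1188495127/475)*(-1/4999334) = -1282937/1373371 - 1188495127/2374683650 = -4678814258943167/3261321659084150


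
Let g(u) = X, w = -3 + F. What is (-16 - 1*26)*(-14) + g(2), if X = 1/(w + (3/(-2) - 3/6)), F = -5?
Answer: 5879/10 ≈ 587.90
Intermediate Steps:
w = -8 (w = -3 - 5 = -8)
X = -⅒ (X = 1/(-8 + (3/(-2) - 3/6)) = 1/(-8 + (3*(-½) - 3*⅙)) = 1/(-8 + (-3/2 - ½)) = 1/(-8 - 2) = 1/(-10) = -⅒ ≈ -0.10000)
g(u) = -⅒
(-16 - 1*26)*(-14) + g(2) = (-16 - 1*26)*(-14) - ⅒ = (-16 - 26)*(-14) - ⅒ = -42*(-14) - ⅒ = 588 - ⅒ = 5879/10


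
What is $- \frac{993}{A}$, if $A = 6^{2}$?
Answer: $- \frac{331}{12} \approx -27.583$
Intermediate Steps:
$A = 36$
$- \frac{993}{A} = - \frac{993}{36} = \left(-993\right) \frac{1}{36} = - \frac{331}{12}$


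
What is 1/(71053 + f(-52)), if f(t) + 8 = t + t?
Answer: 1/70941 ≈ 1.4096e-5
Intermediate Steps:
f(t) = -8 + 2*t (f(t) = -8 + (t + t) = -8 + 2*t)
1/(71053 + f(-52)) = 1/(71053 + (-8 + 2*(-52))) = 1/(71053 + (-8 - 104)) = 1/(71053 - 112) = 1/70941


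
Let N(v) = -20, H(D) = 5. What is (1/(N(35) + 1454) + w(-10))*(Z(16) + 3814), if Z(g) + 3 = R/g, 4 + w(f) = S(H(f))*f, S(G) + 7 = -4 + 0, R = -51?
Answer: 9260904625/22944 ≈ 4.0363e+5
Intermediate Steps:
S(G) = -11 (S(G) = -7 + (-4 + 0) = -7 - 4 = -11)
w(f) = -4 - 11*f
Z(g) = -3 - 51/g
(1/(N(35) + 1454) + w(-10))*(Z(16) + 3814) = (1/(-20 + 1454) + (-4 - 11*(-10)))*((-3 - 51/16) + 3814) = (1/1434 + (-4 + 110))*((-3 - 51*1/16) + 3814) = (1/1434 + 106)*((-3 - 51/16) + 3814) = 152005*(-99/16 + 3814)/1434 = (152005/1434)*(60925/16) = 9260904625/22944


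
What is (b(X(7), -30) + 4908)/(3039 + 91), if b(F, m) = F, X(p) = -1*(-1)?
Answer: 4909/3130 ≈ 1.5684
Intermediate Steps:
X(p) = 1
(b(X(7), -30) + 4908)/(3039 + 91) = (1 + 4908)/(3039 + 91) = 4909/3130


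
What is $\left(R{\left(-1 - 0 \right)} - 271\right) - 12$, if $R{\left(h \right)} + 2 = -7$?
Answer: $-292$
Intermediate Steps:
$R{\left(h \right)} = -9$ ($R{\left(h \right)} = -2 - 7 = -9$)
$\left(R{\left(-1 - 0 \right)} - 271\right) - 12 = \left(-9 - 271\right) - 12 = -280 - 12 = -292$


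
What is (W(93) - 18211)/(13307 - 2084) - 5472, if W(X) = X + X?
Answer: -61430281/11223 ≈ -5473.6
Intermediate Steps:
W(X) = 2*X
(W(93) - 18211)/(13307 - 2084) - 5472 = (2*93 - 18211)/(13307 - 2084) - 5472 = (186 - 18211)/11223 - 5472 = -18025*1/11223 - 5472 = -18025/11223 - 5472 = -61430281/11223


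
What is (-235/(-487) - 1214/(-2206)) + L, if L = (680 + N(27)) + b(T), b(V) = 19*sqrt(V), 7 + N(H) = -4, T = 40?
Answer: 359915523/537161 + 38*sqrt(10) ≈ 790.20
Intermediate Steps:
N(H) = -11 (N(H) = -7 - 4 = -11)
L = 669 + 38*sqrt(10) (L = (680 - 11) + 19*sqrt(40) = 669 + 19*(2*sqrt(10)) = 669 + 38*sqrt(10) ≈ 789.17)
(-235/(-487) - 1214/(-2206)) + L = (-235/(-487) - 1214/(-2206)) + (669 + 38*sqrt(10)) = (-235*(-1/487) - 1214*(-1/2206)) + (669 + 38*sqrt(10)) = (235/487 + 607/1103) + (669 + 38*sqrt(10)) = 554814/537161 + (669 + 38*sqrt(10)) = 359915523/537161 + 38*sqrt(10)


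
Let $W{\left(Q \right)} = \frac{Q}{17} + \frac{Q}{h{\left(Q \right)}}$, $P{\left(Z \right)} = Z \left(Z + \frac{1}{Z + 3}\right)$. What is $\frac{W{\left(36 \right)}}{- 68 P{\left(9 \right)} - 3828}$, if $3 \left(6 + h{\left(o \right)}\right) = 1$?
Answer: $\frac{8}{17731} \approx 0.00045119$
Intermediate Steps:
$h{\left(o \right)} = - \frac{17}{3}$ ($h{\left(o \right)} = -6 + \frac{1}{3} \cdot 1 = -6 + \frac{1}{3} = - \frac{17}{3}$)
$P{\left(Z \right)} = Z \left(Z + \frac{1}{3 + Z}\right)$
$W{\left(Q \right)} = - \frac{2 Q}{17}$ ($W{\left(Q \right)} = \frac{Q}{17} + \frac{Q}{- \frac{17}{3}} = Q \frac{1}{17} + Q \left(- \frac{3}{17}\right) = \frac{Q}{17} - \frac{3 Q}{17} = - \frac{2 Q}{17}$)
$\frac{W{\left(36 \right)}}{- 68 P{\left(9 \right)} - 3828} = \frac{\left(- \frac{2}{17}\right) 36}{- 68 \frac{9 \left(1 + 9^{2} + 3 \cdot 9\right)}{3 + 9} - 3828} = - \frac{72}{17 \left(- 68 \frac{9 \left(1 + 81 + 27\right)}{12} - 3828\right)} = - \frac{72}{17 \left(- 68 \cdot 9 \cdot \frac{1}{12} \cdot 109 - 3828\right)} = - \frac{72}{17 \left(\left(-68\right) \frac{327}{4} - 3828\right)} = - \frac{72}{17 \left(-5559 - 3828\right)} = - \frac{72}{17 \left(-9387\right)} = \left(- \frac{72}{17}\right) \left(- \frac{1}{9387}\right) = \frac{8}{17731}$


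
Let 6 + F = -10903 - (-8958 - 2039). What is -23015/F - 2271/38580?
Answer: -74009879/282920 ≈ -261.59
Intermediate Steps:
F = 88 (F = -6 + (-10903 - (-8958 - 2039)) = -6 + (-10903 - 1*(-10997)) = -6 + (-10903 + 10997) = -6 + 94 = 88)
-23015/F - 2271/38580 = -23015/88 - 2271/38580 = -23015*1/88 - 2271*1/38580 = -23015/88 - 757/12860 = -74009879/282920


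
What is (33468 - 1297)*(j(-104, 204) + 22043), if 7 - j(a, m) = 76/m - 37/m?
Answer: 48236779177/68 ≈ 7.0936e+8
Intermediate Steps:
j(a, m) = 7 - 39/m (j(a, m) = 7 - (76/m - 37/m) = 7 - 39/m)
(33468 - 1297)*(j(-104, 204) + 22043) = (33468 - 1297)*((7 - 39/204) + 22043) = 32171*((7 - 39*1/204) + 22043) = 32171*((7 - 13/68) + 22043) = 32171*(463/68 + 22043) = 32171*(1499387/68) = 48236779177/68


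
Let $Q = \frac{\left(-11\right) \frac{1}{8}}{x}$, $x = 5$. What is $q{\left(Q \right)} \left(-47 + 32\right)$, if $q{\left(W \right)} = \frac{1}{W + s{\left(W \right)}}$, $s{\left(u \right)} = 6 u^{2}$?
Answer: $- \frac{12000}{143} \approx -83.916$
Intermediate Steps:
$Q = - \frac{11}{40}$ ($Q = \frac{\left(-11\right) \frac{1}{8}}{5} = \left(-11\right) \frac{1}{8} \cdot \frac{1}{5} = \left(- \frac{11}{8}\right) \frac{1}{5} = - \frac{11}{40} \approx -0.275$)
$q{\left(W \right)} = \frac{1}{W + 6 W^{2}}$
$q{\left(Q \right)} \left(-47 + 32\right) = \frac{1}{\left(- \frac{11}{40}\right) \left(1 + 6 \left(- \frac{11}{40}\right)\right)} \left(-47 + 32\right) = - \frac{40}{11 \left(1 - \frac{33}{20}\right)} \left(-15\right) = - \frac{40}{11 \left(- \frac{13}{20}\right)} \left(-15\right) = \left(- \frac{40}{11}\right) \left(- \frac{20}{13}\right) \left(-15\right) = \frac{800}{143} \left(-15\right) = - \frac{12000}{143}$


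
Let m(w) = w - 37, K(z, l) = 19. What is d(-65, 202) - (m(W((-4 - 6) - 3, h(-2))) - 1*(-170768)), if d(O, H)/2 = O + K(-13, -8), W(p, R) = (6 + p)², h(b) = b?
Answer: -170872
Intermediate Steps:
m(w) = -37 + w
d(O, H) = 38 + 2*O (d(O, H) = 2*(O + 19) = 2*(19 + O) = 38 + 2*O)
d(-65, 202) - (m(W((-4 - 6) - 3, h(-2))) - 1*(-170768)) = (38 + 2*(-65)) - ((-37 + (6 + ((-4 - 6) - 3))²) - 1*(-170768)) = (38 - 130) - ((-37 + (6 + (-10 - 3))²) + 170768) = -92 - ((-37 + (6 - 13)²) + 170768) = -92 - ((-37 + (-7)²) + 170768) = -92 - ((-37 + 49) + 170768) = -92 - (12 + 170768) = -92 - 1*170780 = -92 - 170780 = -170872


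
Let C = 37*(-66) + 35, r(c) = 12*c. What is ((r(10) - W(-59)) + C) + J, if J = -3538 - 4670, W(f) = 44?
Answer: -10539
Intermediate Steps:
C = -2407 (C = -2442 + 35 = -2407)
J = -8208
((r(10) - W(-59)) + C) + J = ((12*10 - 1*44) - 2407) - 8208 = ((120 - 44) - 2407) - 8208 = (76 - 2407) - 8208 = -2331 - 8208 = -10539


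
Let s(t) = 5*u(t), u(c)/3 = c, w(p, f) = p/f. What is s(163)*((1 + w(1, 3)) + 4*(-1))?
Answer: -6520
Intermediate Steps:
u(c) = 3*c
s(t) = 15*t (s(t) = 5*(3*t) = 15*t)
s(163)*((1 + w(1, 3)) + 4*(-1)) = (15*163)*((1 + 1/3) + 4*(-1)) = 2445*((1 + 1*(1/3)) - 4) = 2445*((1 + 1/3) - 4) = 2445*(4/3 - 4) = 2445*(-8/3) = -6520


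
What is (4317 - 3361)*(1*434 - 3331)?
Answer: -2769532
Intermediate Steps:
(4317 - 3361)*(1*434 - 3331) = 956*(434 - 3331) = 956*(-2897) = -2769532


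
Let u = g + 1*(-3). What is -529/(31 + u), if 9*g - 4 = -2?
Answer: -4761/254 ≈ -18.744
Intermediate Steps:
g = 2/9 (g = 4/9 + (⅑)*(-2) = 4/9 - 2/9 = 2/9 ≈ 0.22222)
u = -25/9 (u = 2/9 + 1*(-3) = 2/9 - 3 = -25/9 ≈ -2.7778)
-529/(31 + u) = -529/(31 - 25/9) = -529/(254/9) = (9/254)*(-529) = -4761/254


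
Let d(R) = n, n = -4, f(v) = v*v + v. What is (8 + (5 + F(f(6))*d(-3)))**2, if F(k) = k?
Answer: 24025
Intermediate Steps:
f(v) = v + v**2 (f(v) = v**2 + v = v + v**2)
d(R) = -4
(8 + (5 + F(f(6))*d(-3)))**2 = (8 + (5 + (6*(1 + 6))*(-4)))**2 = (8 + (5 + (6*7)*(-4)))**2 = (8 + (5 + 42*(-4)))**2 = (8 + (5 - 168))**2 = (8 - 163)**2 = (-155)**2 = 24025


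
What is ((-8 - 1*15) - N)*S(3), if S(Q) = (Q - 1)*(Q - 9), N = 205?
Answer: 2736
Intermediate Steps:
S(Q) = (-1 + Q)*(-9 + Q)
((-8 - 1*15) - N)*S(3) = ((-8 - 1*15) - 1*205)*(9 + 3² - 10*3) = ((-8 - 15) - 205)*(9 + 9 - 30) = (-23 - 205)*(-12) = -228*(-12) = 2736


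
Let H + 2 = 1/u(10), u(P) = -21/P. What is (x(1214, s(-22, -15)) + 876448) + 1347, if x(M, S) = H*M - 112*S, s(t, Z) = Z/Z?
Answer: 18368215/21 ≈ 8.7468e+5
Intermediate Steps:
H = -52/21 (H = -2 + 1/(-21/10) = -2 - 10/21 = -52/21 ≈ -2.4762)
s(t, Z) = 1
x(M, S) = -112*S - 52*M/21 (x(M, S) = -52*M/21 - 112*S = -112*S - 52*M/21)
(x(1214, s(-22, -15)) + 876448) + 1347 = ((-112*1 - 52/21*1214) + 876448) + 1347 = ((-112 - 63128/21) + 876448) + 1347 = (-65480/21 + 876448) + 1347 = 18339928/21 + 1347 = 18368215/21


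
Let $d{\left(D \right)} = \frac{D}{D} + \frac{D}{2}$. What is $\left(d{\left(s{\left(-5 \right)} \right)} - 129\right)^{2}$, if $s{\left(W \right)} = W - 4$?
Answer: $\frac{70225}{4} \approx 17556.0$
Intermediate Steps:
$s{\left(W \right)} = -4 + W$ ($s{\left(W \right)} = W - 4 = -4 + W$)
$d{\left(D \right)} = 1 + \frac{D}{2}$ ($d{\left(D \right)} = 1 + D \frac{1}{2} = 1 + \frac{D}{2}$)
$\left(d{\left(s{\left(-5 \right)} \right)} - 129\right)^{2} = \left(\left(1 + \frac{-4 - 5}{2}\right) - 129\right)^{2} = \left(\left(1 + \frac{1}{2} \left(-9\right)\right) - 129\right)^{2} = \left(\left(1 - \frac{9}{2}\right) - 129\right)^{2} = \left(- \frac{7}{2} - 129\right)^{2} = \left(- \frac{265}{2}\right)^{2} = \frac{70225}{4}$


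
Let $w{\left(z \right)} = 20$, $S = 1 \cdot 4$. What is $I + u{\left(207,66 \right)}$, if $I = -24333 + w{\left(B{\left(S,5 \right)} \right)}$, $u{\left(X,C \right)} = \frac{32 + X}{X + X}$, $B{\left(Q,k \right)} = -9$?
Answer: $- \frac{10065343}{414} \approx -24312.0$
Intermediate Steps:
$S = 4$
$u{\left(X,C \right)} = \frac{32 + X}{2 X}$
$I = -24313$ ($I = -24333 + 20 = -24313$)
$I + u{\left(207,66 \right)} = -24313 + \frac{32 + 207}{2 \cdot 207} = -24313 + \frac{1}{2} \cdot \frac{1}{207} \cdot 239 = -24313 + \frac{239}{414} = - \frac{10065343}{414}$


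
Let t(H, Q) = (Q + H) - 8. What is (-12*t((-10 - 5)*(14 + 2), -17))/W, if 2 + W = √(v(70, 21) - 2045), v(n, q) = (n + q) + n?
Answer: -795/236 - 795*I*√471/236 ≈ -3.3686 - 73.108*I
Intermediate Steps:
v(n, q) = q + 2*n
t(H, Q) = -8 + H + Q (t(H, Q) = (H + Q) - 8 = -8 + H + Q)
W = -2 + 2*I*√471 (W = -2 + √((21 + 2*70) - 2045) = -2 + √((21 + 140) - 2045) = -2 + √(161 - 2045) = -2 + √(-1884) = -2 + 2*I*√471 ≈ -2.0 + 43.405*I)
(-12*t((-10 - 5)*(14 + 2), -17))/W = (-12*(-8 + (-10 - 5)*(14 + 2) - 17))/(-2 + 2*I*√471) = (-12*(-8 - 15*16 - 17))/(-2 + 2*I*√471) = (-12*(-8 - 240 - 17))/(-2 + 2*I*√471) = (-12*(-265))/(-2 + 2*I*√471) = 3180/(-2 + 2*I*√471)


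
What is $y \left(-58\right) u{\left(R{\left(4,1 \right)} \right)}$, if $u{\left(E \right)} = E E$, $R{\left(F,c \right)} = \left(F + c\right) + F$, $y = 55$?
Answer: $-258390$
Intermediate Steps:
$R{\left(F,c \right)} = c + 2 F$
$u{\left(E \right)} = E^{2}$
$y \left(-58\right) u{\left(R{\left(4,1 \right)} \right)} = 55 \left(-58\right) \left(1 + 2 \cdot 4\right)^{2} = - 3190 \left(1 + 8\right)^{2} = - 3190 \cdot 9^{2} = \left(-3190\right) 81 = -258390$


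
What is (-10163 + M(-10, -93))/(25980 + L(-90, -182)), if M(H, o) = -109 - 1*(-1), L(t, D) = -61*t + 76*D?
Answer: -10271/17638 ≈ -0.58232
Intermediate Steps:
M(H, o) = -108 (M(H, o) = -109 + 1 = -108)
(-10163 + M(-10, -93))/(25980 + L(-90, -182)) = (-10163 - 108)/(25980 + (-61*(-90) + 76*(-182))) = -10271/(25980 + (5490 - 13832)) = -10271/(25980 - 8342) = -10271/17638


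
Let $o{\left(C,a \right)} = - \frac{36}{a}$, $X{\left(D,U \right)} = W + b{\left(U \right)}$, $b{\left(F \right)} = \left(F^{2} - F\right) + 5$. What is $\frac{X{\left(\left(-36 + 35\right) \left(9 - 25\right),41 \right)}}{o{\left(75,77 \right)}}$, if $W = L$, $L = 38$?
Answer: $- \frac{14399}{4} \approx -3599.8$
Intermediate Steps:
$W = 38$
$b{\left(F \right)} = 5 + F^{2} - F$
$X{\left(D,U \right)} = 43 + U^{2} - U$ ($X{\left(D,U \right)} = 38 + \left(5 + U^{2} - U\right) = 43 + U^{2} - U$)
$\frac{X{\left(\left(-36 + 35\right) \left(9 - 25\right),41 \right)}}{o{\left(75,77 \right)}} = \frac{43 + 41^{2} - 41}{\left(-36\right) \frac{1}{77}} = \frac{43 + 1681 - 41}{\left(-36\right) \frac{1}{77}} = \frac{1683}{- \frac{36}{77}} = 1683 \left(- \frac{77}{36}\right) = - \frac{14399}{4}$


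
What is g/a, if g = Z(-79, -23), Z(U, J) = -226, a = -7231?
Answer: 226/7231 ≈ 0.031254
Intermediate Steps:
g = -226
g/a = -226/(-7231) = -226*(-1/7231) = 226/7231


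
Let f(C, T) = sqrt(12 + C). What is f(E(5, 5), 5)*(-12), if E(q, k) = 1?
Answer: -12*sqrt(13) ≈ -43.267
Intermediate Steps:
f(E(5, 5), 5)*(-12) = sqrt(12 + 1)*(-12) = sqrt(13)*(-12) = -12*sqrt(13)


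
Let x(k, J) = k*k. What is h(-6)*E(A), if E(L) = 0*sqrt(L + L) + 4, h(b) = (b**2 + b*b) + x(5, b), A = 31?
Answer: 388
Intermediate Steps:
x(k, J) = k**2
h(b) = 25 + 2*b**2 (h(b) = (b**2 + b*b) + 5**2 = (b**2 + b**2) + 25 = 2*b**2 + 25 = 25 + 2*b**2)
E(L) = 4 (E(L) = 0*sqrt(2*L) + 4 = 0*(sqrt(2)*sqrt(L)) + 4 = 0 + 4 = 4)
h(-6)*E(A) = (25 + 2*(-6)**2)*4 = (25 + 2*36)*4 = (25 + 72)*4 = 97*4 = 388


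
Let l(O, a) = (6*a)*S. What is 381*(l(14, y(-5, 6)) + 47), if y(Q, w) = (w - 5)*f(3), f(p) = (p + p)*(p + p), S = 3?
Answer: 264795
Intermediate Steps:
f(p) = 4*p² (f(p) = (2*p)*(2*p) = 4*p²)
y(Q, w) = -180 + 36*w (y(Q, w) = (w - 5)*(4*3²) = (-5 + w)*(4*9) = (-5 + w)*36 = -180 + 36*w)
l(O, a) = 18*a (l(O, a) = (6*a)*3 = 18*a)
381*(l(14, y(-5, 6)) + 47) = 381*(18*(-180 + 36*6) + 47) = 381*(18*(-180 + 216) + 47) = 381*(18*36 + 47) = 381*(648 + 47) = 381*695 = 264795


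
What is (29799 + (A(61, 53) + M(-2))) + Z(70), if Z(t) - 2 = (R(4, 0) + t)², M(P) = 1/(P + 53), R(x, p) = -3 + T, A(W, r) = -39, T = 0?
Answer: 1746802/51 ≈ 34251.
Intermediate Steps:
R(x, p) = -3 (R(x, p) = -3 + 0 = -3)
M(P) = 1/(53 + P)
Z(t) = 2 + (-3 + t)²
(29799 + (A(61, 53) + M(-2))) + Z(70) = (29799 + (-39 + 1/(53 - 2))) + (2 + (-3 + 70)²) = (29799 + (-39 + 1/51)) + (2 + 67²) = (29799 + (-39 + 1/51)) + (2 + 4489) = (29799 - 1988/51) + 4491 = 1517761/51 + 4491 = 1746802/51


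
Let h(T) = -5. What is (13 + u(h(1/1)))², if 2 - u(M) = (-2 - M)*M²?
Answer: 3600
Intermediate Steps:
u(M) = 2 - M²*(-2 - M) (u(M) = 2 - (-2 - M)*M² = 2 - M²*(-2 - M))
(13 + u(h(1/1)))² = (13 + (2 + (-5)³ + 2*(-5)²))² = (13 + (2 - 125 + 2*25))² = (13 + (2 - 125 + 50))² = (13 - 73)² = (-60)² = 3600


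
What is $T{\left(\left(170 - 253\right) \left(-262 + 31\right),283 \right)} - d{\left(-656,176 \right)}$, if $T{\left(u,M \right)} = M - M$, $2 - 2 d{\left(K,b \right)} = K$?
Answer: $-329$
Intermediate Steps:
$d{\left(K,b \right)} = 1 - \frac{K}{2}$
$T{\left(u,M \right)} = 0$
$T{\left(\left(170 - 253\right) \left(-262 + 31\right),283 \right)} - d{\left(-656,176 \right)} = 0 - \left(1 - -328\right) = 0 - \left(1 + 328\right) = 0 - 329 = -329$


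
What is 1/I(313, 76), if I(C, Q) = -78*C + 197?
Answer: -1/24217 ≈ -4.1293e-5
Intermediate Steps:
I(C, Q) = 197 - 78*C
1/I(313, 76) = 1/(197 - 78*313) = 1/(197 - 24414) = 1/(-24217) = -1/24217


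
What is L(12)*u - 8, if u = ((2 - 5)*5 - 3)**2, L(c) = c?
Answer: 3880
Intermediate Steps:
u = 324 (u = (-3*5 - 3)**2 = (-15 - 3)**2 = (-18)**2 = 324)
L(12)*u - 8 = 12*324 - 8 = 3888 - 8 = 3880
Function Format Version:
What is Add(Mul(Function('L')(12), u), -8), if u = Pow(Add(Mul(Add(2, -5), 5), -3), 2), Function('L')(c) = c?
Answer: 3880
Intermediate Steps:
u = 324 (u = Pow(Add(Mul(-3, 5), -3), 2) = Pow(Add(-15, -3), 2) = Pow(-18, 2) = 324)
Add(Mul(Function('L')(12), u), -8) = Add(Mul(12, 324), -8) = Add(3888, -8) = 3880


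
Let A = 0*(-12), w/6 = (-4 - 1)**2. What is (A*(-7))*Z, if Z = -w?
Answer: 0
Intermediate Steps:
w = 150 (w = 6*(-4 - 1)**2 = 6*(-5)**2 = 6*25 = 150)
A = 0
Z = -150 (Z = -1*150 = -150)
(A*(-7))*Z = (0*(-7))*(-150) = 0*(-150) = 0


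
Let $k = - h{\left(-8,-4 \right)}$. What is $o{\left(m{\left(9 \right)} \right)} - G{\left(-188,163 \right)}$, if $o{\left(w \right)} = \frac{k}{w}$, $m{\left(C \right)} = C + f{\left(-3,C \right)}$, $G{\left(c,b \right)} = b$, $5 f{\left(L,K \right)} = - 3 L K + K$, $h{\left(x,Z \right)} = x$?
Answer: $- \frac{4393}{27} \approx -162.7$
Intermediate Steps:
$k = 8$ ($k = \left(-1\right) \left(-8\right) = 8$)
$f{\left(L,K \right)} = \frac{K}{5} - \frac{3 K L}{5}$ ($f{\left(L,K \right)} = \frac{- 3 L K + K}{5} = \frac{- 3 K L + K}{5} = \frac{K - 3 K L}{5} = \frac{K}{5} - \frac{3 K L}{5}$)
$m{\left(C \right)} = 3 C$ ($m{\left(C \right)} = C + \frac{C \left(1 - -9\right)}{5} = C + \frac{C \left(1 + 9\right)}{5} = C + \frac{1}{5} C 10 = C + 2 C = 3 C$)
$o{\left(w \right)} = \frac{8}{w}$
$o{\left(m{\left(9 \right)} \right)} - G{\left(-188,163 \right)} = \frac{8}{3 \cdot 9} - 163 = \frac{8}{27} - 163 = - \frac{4393}{27}$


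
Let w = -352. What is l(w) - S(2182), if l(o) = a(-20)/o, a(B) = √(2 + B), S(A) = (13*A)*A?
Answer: -61894612 - 3*I*√2/352 ≈ -6.1895e+7 - 0.012053*I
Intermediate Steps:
S(A) = 13*A²
l(o) = 3*I*√2/o (l(o) = √(2 - 20)/o = √(-18)/o = (3*I*√2)/o = 3*I*√2/o)
l(w) - S(2182) = 3*I*√2/(-352) - 13*2182² = 3*I*√2*(-1/352) - 13*4761124 = -3*I*√2/352 - 1*61894612 = -3*I*√2/352 - 61894612 = -61894612 - 3*I*√2/352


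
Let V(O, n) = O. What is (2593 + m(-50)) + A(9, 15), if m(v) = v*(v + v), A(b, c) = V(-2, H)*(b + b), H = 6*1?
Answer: 7557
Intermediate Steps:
H = 6
A(b, c) = -4*b (A(b, c) = -2*(b + b) = -4*b)
m(v) = 2*v² (m(v) = v*(2*v) = 2*v²)
(2593 + m(-50)) + A(9, 15) = (2593 + 2*(-50)²) - 4*9 = (2593 + 2*2500) - 36 = (2593 + 5000) - 36 = 7593 - 36 = 7557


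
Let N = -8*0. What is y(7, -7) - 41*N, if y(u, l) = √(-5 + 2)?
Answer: I*√3 ≈ 1.732*I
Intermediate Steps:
y(u, l) = I*√3 (y(u, l) = √(-3) = I*√3)
N = 0
y(7, -7) - 41*N = I*√3 - 41*0 = I*√3 + 0 = I*√3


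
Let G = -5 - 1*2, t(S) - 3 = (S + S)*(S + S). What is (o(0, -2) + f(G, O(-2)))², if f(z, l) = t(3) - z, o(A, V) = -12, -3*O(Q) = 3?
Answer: 1156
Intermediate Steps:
O(Q) = -1 (O(Q) = -⅓*3 = -1)
t(S) = 3 + 4*S² (t(S) = 3 + (S + S)*(S + S) = 3 + (2*S)*(2*S) = 3 + 4*S²)
G = -7 (G = -5 - 2 = -7)
f(z, l) = 39 - z (f(z, l) = (3 + 4*3²) - z = (3 + 4*9) - z = (3 + 36) - z = 39 - z)
(o(0, -2) + f(G, O(-2)))² = (-12 + (39 - 1*(-7)))² = (-12 + (39 + 7))² = (-12 + 46)² = 34² = 1156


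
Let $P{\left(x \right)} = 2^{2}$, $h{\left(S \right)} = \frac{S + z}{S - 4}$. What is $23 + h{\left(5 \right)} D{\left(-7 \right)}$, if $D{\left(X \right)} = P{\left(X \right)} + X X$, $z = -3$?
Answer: $129$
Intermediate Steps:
$h{\left(S \right)} = \frac{-3 + S}{-4 + S}$ ($h{\left(S \right)} = \frac{S - 3}{S - 4} = \frac{-3 + S}{-4 + S}$)
$P{\left(x \right)} = 4$
$D{\left(X \right)} = 4 + X^{2}$ ($D{\left(X \right)} = 4 + X X = 4 + X^{2}$)
$23 + h{\left(5 \right)} D{\left(-7 \right)} = 23 + \frac{-3 + 5}{-4 + 5} \left(4 + \left(-7\right)^{2}\right) = 23 + 1^{-1} \cdot 2 \left(4 + 49\right) = 23 + 1 \cdot 2 \cdot 53 = 23 + 2 \cdot 53 = 23 + 106 = 129$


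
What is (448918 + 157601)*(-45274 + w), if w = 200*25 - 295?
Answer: -24605869311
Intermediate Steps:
w = 4705 (w = 5000 - 295 = 4705)
(448918 + 157601)*(-45274 + w) = (448918 + 157601)*(-45274 + 4705) = 606519*(-40569) = -24605869311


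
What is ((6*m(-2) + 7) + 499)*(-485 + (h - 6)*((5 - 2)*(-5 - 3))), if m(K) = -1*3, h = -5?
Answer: -107848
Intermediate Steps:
m(K) = -3
((6*m(-2) + 7) + 499)*(-485 + (h - 6)*((5 - 2)*(-5 - 3))) = ((6*(-3) + 7) + 499)*(-485 + (-5 - 6)*((5 - 2)*(-5 - 3))) = ((-18 + 7) + 499)*(-485 - 33*(-8)) = (-11 + 499)*(-485 - 11*(-24)) = 488*(-485 + 264) = 488*(-221) = -107848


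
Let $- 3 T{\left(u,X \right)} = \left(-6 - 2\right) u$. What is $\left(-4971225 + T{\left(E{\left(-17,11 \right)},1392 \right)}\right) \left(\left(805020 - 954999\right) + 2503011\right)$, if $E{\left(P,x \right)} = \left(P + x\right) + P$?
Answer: $-11697595823496$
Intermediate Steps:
$E{\left(P,x \right)} = x + 2 P$
$T{\left(u,X \right)} = \frac{8 u}{3}$ ($T{\left(u,X \right)} = - \frac{\left(-6 - 2\right) u}{3} = - \frac{\left(-8\right) u}{3} = \frac{8 u}{3}$)
$\left(-4971225 + T{\left(E{\left(-17,11 \right)},1392 \right)}\right) \left(\left(805020 - 954999\right) + 2503011\right) = \left(-4971225 + \frac{8 \left(11 + 2 \left(-17\right)\right)}{3}\right) \left(\left(805020 - 954999\right) + 2503011\right) = \left(-4971225 + \frac{8 \left(11 - 34\right)}{3}\right) \left(\left(805020 - 954999\right) + 2503011\right) = \left(-4971225 + \frac{8}{3} \left(-23\right)\right) \left(-149979 + 2503011\right) = \left(-4971225 - \frac{184}{3}\right) 2353032 = \left(- \frac{14913859}{3}\right) 2353032 = -11697595823496$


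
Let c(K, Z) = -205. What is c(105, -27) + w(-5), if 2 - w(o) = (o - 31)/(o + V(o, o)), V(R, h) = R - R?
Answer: -1051/5 ≈ -210.20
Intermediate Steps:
V(R, h) = 0
w(o) = 2 - (-31 + o)/o (w(o) = 2 - (o - 31)/(o + 0) = 2 - (-31 + o)/o)
c(105, -27) + w(-5) = -205 + (31 - 5)/(-5) = -205 - 1/5*26 = -205 - 26/5 = -1051/5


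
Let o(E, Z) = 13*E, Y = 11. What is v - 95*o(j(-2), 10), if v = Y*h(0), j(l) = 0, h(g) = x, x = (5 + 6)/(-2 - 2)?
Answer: -121/4 ≈ -30.250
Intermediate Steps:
x = -11/4 (x = 11/(-4) = 11*(-1/4) = -11/4 ≈ -2.7500)
h(g) = -11/4
v = -121/4 (v = 11*(-11/4) = -121/4 ≈ -30.250)
v - 95*o(j(-2), 10) = -121/4 - 1235*0 = -121/4 - 95*0 = -121/4 + 0 = -121/4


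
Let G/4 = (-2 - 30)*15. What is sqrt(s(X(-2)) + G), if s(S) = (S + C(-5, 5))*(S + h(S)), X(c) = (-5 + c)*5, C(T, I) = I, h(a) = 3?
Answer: 8*I*sqrt(15) ≈ 30.984*I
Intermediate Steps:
X(c) = -25 + 5*c
G = -1920 (G = 4*((-2 - 30)*15) = 4*(-32*15) = 4*(-480) = -1920)
s(S) = (3 + S)*(5 + S) (s(S) = (S + 5)*(S + 3) = (5 + S)*(3 + S) = (3 + S)*(5 + S))
sqrt(s(X(-2)) + G) = sqrt((15 + (-25 + 5*(-2))**2 + 8*(-25 + 5*(-2))) - 1920) = sqrt((15 + (-25 - 10)**2 + 8*(-25 - 10)) - 1920) = sqrt((15 + (-35)**2 + 8*(-35)) - 1920) = sqrt((15 + 1225 - 280) - 1920) = sqrt(960 - 1920) = sqrt(-960) = 8*I*sqrt(15)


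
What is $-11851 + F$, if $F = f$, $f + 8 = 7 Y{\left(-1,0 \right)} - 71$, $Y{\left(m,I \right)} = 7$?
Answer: $-11881$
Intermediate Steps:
$f = -30$ ($f = -8 + \left(7 \cdot 7 - 71\right) = -8 + \left(49 - 71\right) = -8 - 22 = -30$)
$F = -30$
$-11851 + F = -11851 - 30 = -11881$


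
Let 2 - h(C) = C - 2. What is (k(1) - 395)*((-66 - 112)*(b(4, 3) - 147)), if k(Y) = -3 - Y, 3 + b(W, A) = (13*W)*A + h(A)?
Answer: 497154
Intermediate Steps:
h(C) = 4 - C (h(C) = 2 - (C - 2) = 2 - (-2 + C) = 2 + (2 - C) = 4 - C)
b(W, A) = 1 - A + 13*A*W (b(W, A) = -3 + ((13*W)*A + (4 - A)) = -3 + (13*A*W + (4 - A)) = -3 + (4 - A + 13*A*W) = 1 - A + 13*A*W)
(k(1) - 395)*((-66 - 112)*(b(4, 3) - 147)) = ((-3 - 1*1) - 395)*((-66 - 112)*((1 - 1*3 + 13*3*4) - 147)) = ((-3 - 1) - 395)*(-178*((1 - 3 + 156) - 147)) = (-4 - 395)*(-178*(154 - 147)) = -(-71022)*7 = -399*(-1246) = 497154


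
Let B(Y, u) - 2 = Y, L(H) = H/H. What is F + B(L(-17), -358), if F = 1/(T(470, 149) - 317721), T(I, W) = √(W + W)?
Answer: 302839582908/100946633543 - √298/100946633543 ≈ 3.0000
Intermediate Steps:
L(H) = 1
T(I, W) = √2*√W (T(I, W) = √(2*W) = √2*√W)
B(Y, u) = 2 + Y
F = 1/(-317721 + √298) (F = 1/(√2*√149 - 317721) = 1/(√298 - 317721) = 1/(-317721 + √298) ≈ -3.1476e-6)
F + B(L(-17), -358) = (-317721/100946633543 - √298/100946633543) + (2 + 1) = (-317721/100946633543 - √298/100946633543) + 3 = 302839582908/100946633543 - √298/100946633543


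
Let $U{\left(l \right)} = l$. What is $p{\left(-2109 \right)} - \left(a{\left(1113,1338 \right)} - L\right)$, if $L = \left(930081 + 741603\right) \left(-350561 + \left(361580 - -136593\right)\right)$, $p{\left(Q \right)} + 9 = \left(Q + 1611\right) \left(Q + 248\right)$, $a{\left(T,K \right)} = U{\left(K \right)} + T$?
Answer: $246761542926$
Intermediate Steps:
$a{\left(T,K \right)} = K + T$
$p{\left(Q \right)} = -9 + \left(248 + Q\right) \left(1611 + Q\right)$ ($p{\left(Q \right)} = -9 + \left(Q + 1611\right) \left(Q + 248\right) = -9 + \left(1611 + Q\right) \left(248 + Q\right) = -9 + \left(248 + Q\right) \left(1611 + Q\right)$)
$L = 246760618608$ ($L = 1671684 \left(-350561 + \left(361580 + 136593\right)\right) = 1671684 \left(-350561 + 498173\right) = 1671684 \cdot 147612 = 246760618608$)
$p{\left(-2109 \right)} - \left(a{\left(1113,1338 \right)} - L\right) = \left(399519 + \left(-2109\right)^{2} + 1859 \left(-2109\right)\right) - \left(\left(1338 + 1113\right) - 246760618608\right) = \left(399519 + 4447881 - 3920631\right) - \left(2451 - 246760618608\right) = 926769 - -246760616157 = 926769 + 246760616157 = 246761542926$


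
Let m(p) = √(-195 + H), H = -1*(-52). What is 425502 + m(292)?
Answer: 425502 + I*√143 ≈ 4.255e+5 + 11.958*I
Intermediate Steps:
H = 52
m(p) = I*√143 (m(p) = √(-195 + 52) = √(-143) = I*√143)
425502 + m(292) = 425502 + I*√143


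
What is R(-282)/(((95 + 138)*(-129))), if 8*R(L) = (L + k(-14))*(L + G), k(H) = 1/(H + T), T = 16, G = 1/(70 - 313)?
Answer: -38580701/116861616 ≈ -0.33014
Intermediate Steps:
G = -1/243 (G = 1/(-243) = -1/243 ≈ -0.0041152)
k(H) = 1/(16 + H) (k(H) = 1/(H + 16) = 1/(16 + H))
R(L) = (1/2 + L)*(-1/243 + L)/8 (R(L) = ((L + 1/(16 - 14))*(L - 1/243))/8 = ((L + 1/2)*(-1/243 + L))/8 = ((1/2 + L)*(-1/243 + L))/8 = (1/2 + L)*(-1/243 + L)/8)
R(-282)/(((95 + 138)*(-129))) = (-1/3888 + (1/8)*(-282)**2 + (241/3888)*(-282))/(((95 + 138)*(-129))) = (-1/3888 + (1/8)*79524 - 11327/648)/((233*(-129))) = (-1/3888 + 19881/2 - 11327/648)/(-30057) = (38580701/3888)*(-1/30057) = -38580701/116861616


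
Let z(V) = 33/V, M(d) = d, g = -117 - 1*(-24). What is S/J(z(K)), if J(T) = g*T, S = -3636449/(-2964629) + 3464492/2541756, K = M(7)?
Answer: -4878474879478/825929668943577 ≈ -0.0059066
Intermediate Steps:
g = -93 (g = -117 + 24 = -93)
K = 7
S = 4878474879478/1883840887131 (S = -3636449*(-1/2964629) + 3464492*(1/2541756) = 3636449/2964629 + 866123/635439 = 4878474879478/1883840887131 ≈ 2.5896)
J(T) = -93*T
S/J(z(K)) = 4878474879478/(1883840887131*((-3069/7))) = 4878474879478/(1883840887131*((-93*33/7))) = 4878474879478/(1883840887131*(-3069/7)) = (4878474879478/1883840887131)*(-7/3069) = -4878474879478/825929668943577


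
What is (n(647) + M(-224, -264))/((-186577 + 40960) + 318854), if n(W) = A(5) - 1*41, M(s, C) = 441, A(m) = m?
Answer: 405/173237 ≈ 0.0023378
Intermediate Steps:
n(W) = -36 (n(W) = 5 - 1*41 = 5 - 41 = -36)
(n(647) + M(-224, -264))/((-186577 + 40960) + 318854) = (-36 + 441)/((-186577 + 40960) + 318854) = 405/(-145617 + 318854) = 405/173237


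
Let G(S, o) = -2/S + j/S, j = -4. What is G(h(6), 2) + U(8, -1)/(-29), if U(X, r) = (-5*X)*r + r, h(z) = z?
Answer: -68/29 ≈ -2.3448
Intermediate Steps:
G(S, o) = -6/S (G(S, o) = -2/S - 4/S = -6/S)
U(X, r) = r - 5*X*r (U(X, r) = -5*X*r + r = r - 5*X*r)
G(h(6), 2) + U(8, -1)/(-29) = -6/6 - (1 - 5*8)/(-29) = -6*1/6 - (1 - 40)*(-1/29) = -1 - 1*(-39)*(-1/29) = -1 + 39*(-1/29) = -1 - 39/29 = -68/29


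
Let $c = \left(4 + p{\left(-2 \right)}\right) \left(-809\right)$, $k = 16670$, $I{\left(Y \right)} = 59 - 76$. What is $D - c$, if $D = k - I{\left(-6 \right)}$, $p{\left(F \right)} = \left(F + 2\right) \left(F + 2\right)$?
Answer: $19923$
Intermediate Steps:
$p{\left(F \right)} = \left(2 + F\right)^{2}$ ($p{\left(F \right)} = \left(2 + F\right) \left(2 + F\right) = \left(2 + F\right)^{2}$)
$I{\left(Y \right)} = -17$ ($I{\left(Y \right)} = 59 - 76 = -17$)
$D = 16687$ ($D = 16670 - -17 = 16670 + 17 = 16687$)
$c = -3236$ ($c = \left(4 + \left(2 - 2\right)^{2}\right) \left(-809\right) = \left(4 + 0^{2}\right) \left(-809\right) = \left(4 + 0\right) \left(-809\right) = 4 \left(-809\right) = -3236$)
$D - c = 16687 - -3236 = 16687 + 3236 = 19923$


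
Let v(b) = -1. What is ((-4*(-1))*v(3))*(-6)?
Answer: 24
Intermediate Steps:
((-4*(-1))*v(3))*(-6) = (-4*(-1)*(-1))*(-6) = (4*(-1))*(-6) = -4*(-6) = 24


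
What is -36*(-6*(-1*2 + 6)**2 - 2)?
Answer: 3528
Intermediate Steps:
-36*(-6*(-1*2 + 6)**2 - 2) = -36*(-6*(-2 + 6)**2 - 2) = -36*(-6*4**2 - 2) = -36*(-6*16 - 2) = -36*(-96 - 2) = -36*(-98) = 3528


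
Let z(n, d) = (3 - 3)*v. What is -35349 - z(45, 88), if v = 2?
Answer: -35349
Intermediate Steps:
z(n, d) = 0 (z(n, d) = (3 - 3)*2 = 0*2 = 0)
-35349 - z(45, 88) = -35349 - 1*0 = -35349 + 0 = -35349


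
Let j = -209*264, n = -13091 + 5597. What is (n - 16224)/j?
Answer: 3953/9196 ≈ 0.42986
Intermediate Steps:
n = -7494
j = -55176
(n - 16224)/j = (-7494 - 16224)/(-55176) = -23718*(-1/55176) = 3953/9196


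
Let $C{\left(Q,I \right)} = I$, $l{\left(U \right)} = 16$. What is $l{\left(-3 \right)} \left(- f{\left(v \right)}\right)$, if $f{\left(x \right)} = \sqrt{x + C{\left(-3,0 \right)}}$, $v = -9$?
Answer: $- 48 i \approx - 48.0 i$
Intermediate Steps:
$f{\left(x \right)} = \sqrt{x}$ ($f{\left(x \right)} = \sqrt{x + 0} = \sqrt{x}$)
$l{\left(-3 \right)} \left(- f{\left(v \right)}\right) = 16 \left(- \sqrt{-9}\right) = 16 \left(- 3 i\right) = - 48 i$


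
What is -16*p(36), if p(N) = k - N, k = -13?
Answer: 784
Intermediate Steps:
p(N) = -13 - N
-16*p(36) = -16*(-13 - 1*36) = -16*(-13 - 36) = -16*(-49) = 784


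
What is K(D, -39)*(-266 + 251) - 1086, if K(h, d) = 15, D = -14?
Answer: -1311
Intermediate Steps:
K(D, -39)*(-266 + 251) - 1086 = 15*(-266 + 251) - 1086 = 15*(-15) - 1086 = -225 - 1086 = -1311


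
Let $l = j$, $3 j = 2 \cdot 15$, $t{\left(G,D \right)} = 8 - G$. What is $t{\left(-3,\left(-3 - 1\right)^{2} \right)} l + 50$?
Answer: $160$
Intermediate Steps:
$j = 10$ ($j = \frac{2 \cdot 15}{3} = \frac{1}{3} \cdot 30 = 10$)
$l = 10$
$t{\left(-3,\left(-3 - 1\right)^{2} \right)} l + 50 = \left(8 - -3\right) 10 + 50 = \left(8 + 3\right) 10 + 50 = 11 \cdot 10 + 50 = 110 + 50 = 160$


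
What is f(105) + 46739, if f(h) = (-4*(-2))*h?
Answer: 47579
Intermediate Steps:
f(h) = 8*h
f(105) + 46739 = 8*105 + 46739 = 840 + 46739 = 47579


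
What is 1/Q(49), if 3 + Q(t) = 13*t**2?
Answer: 1/31210 ≈ 3.2041e-5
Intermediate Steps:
Q(t) = -3 + 13*t**2
1/Q(49) = 1/(-3 + 13*49**2) = 1/(-3 + 13*2401) = 1/(-3 + 31213) = 1/31210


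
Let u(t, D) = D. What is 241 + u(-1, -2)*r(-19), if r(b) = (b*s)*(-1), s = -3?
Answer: 355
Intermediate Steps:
r(b) = 3*b (r(b) = (b*(-3))*(-1) = -3*b*(-1) = 3*b)
241 + u(-1, -2)*r(-19) = 241 - 6*(-19) = 241 - 2*(-57) = 241 + 114 = 355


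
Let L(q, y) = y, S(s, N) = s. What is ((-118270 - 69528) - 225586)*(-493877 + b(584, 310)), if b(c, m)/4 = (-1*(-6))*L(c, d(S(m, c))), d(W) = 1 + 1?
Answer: 204141007336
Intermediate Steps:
d(W) = 2
b(c, m) = 48 (b(c, m) = 4*(-1*(-6)*2) = 4*(6*2) = 4*12 = 48)
((-118270 - 69528) - 225586)*(-493877 + b(584, 310)) = ((-118270 - 69528) - 225586)*(-493877 + 48) = (-187798 - 225586)*(-493829) = -413384*(-493829) = 204141007336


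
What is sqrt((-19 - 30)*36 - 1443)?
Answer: I*sqrt(3207) ≈ 56.63*I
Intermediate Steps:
sqrt((-19 - 30)*36 - 1443) = sqrt(-49*36 - 1443) = sqrt(-1764 - 1443) = sqrt(-3207) = I*sqrt(3207)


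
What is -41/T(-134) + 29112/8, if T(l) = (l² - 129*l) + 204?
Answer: 128987953/35446 ≈ 3639.0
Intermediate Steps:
T(l) = 204 + l² - 129*l
-41/T(-134) + 29112/8 = -41/(204 + (-134)² - 129*(-134)) + 29112/8 = -41/(204 + 17956 + 17286) + 29112*(⅛) = -41/35446 + 3639 = 128987953/35446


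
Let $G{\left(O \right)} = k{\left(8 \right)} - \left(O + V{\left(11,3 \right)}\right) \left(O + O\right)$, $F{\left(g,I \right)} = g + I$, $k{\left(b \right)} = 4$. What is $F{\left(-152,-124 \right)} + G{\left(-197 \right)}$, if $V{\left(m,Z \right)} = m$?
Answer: $-73556$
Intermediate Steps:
$F{\left(g,I \right)} = I + g$
$G{\left(O \right)} = 4 - 2 O \left(11 + O\right)$ ($G{\left(O \right)} = 4 - \left(O + 11\right) \left(O + O\right) = 4 - \left(11 + O\right) 2 O = 4 - 2 O \left(11 + O\right)$)
$F{\left(-152,-124 \right)} + G{\left(-197 \right)} = \left(-124 - 152\right) - \left(-4338 + 77618\right) = -276 + \left(4 + 4334 - 77618\right) = -276 - 73280 = -73556$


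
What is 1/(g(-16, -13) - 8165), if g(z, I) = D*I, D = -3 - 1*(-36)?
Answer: -1/8594 ≈ -0.00011636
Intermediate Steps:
D = 33 (D = -3 + 36 = 33)
g(z, I) = 33*I
1/(g(-16, -13) - 8165) = 1/(33*(-13) - 8165) = 1/(-429 - 8165) = 1/(-8594) = -1/8594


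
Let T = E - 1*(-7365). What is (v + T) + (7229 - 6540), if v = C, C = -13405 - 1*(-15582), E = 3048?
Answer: 13279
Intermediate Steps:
C = 2177 (C = -13405 + 15582 = 2177)
v = 2177
T = 10413 (T = 3048 - 1*(-7365) = 3048 + 7365 = 10413)
(v + T) + (7229 - 6540) = (2177 + 10413) + (7229 - 6540) = 12590 + 689 = 13279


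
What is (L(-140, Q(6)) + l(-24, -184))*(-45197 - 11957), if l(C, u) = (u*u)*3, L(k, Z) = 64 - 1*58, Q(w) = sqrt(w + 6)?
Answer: -5805360396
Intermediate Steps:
Q(w) = sqrt(6 + w)
L(k, Z) = 6 (L(k, Z) = 64 - 58 = 6)
l(C, u) = 3*u**2 (l(C, u) = u**2*3 = 3*u**2)
(L(-140, Q(6)) + l(-24, -184))*(-45197 - 11957) = (6 + 3*(-184)**2)*(-45197 - 11957) = (6 + 3*33856)*(-57154) = (6 + 101568)*(-57154) = 101574*(-57154) = -5805360396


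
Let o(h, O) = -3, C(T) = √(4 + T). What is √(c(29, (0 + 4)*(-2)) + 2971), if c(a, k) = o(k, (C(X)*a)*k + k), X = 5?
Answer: 2*√742 ≈ 54.479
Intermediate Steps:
c(a, k) = -3
√(c(29, (0 + 4)*(-2)) + 2971) = √(-3 + 2971) = √2968 = 2*√742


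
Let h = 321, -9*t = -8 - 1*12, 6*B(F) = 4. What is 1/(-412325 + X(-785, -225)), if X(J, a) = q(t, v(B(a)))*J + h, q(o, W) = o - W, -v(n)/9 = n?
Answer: -9/3766126 ≈ -2.3897e-6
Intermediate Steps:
B(F) = ⅔ (B(F) = (⅙)*4 = ⅔)
t = 20/9 (t = -(-8 - 1*12)/9 = -(-8 - 12)/9 = -⅑*(-20) = 20/9 ≈ 2.2222)
v(n) = -9*n
X(J, a) = 321 + 74*J/9 (X(J, a) = (20/9 - (-9)*2/3)*J + 321 = (20/9 - 1*(-6))*J + 321 = (20/9 + 6)*J + 321 = 74*J/9 + 321 = 321 + 74*J/9)
1/(-412325 + X(-785, -225)) = 1/(-412325 + (321 + (74/9)*(-785))) = 1/(-412325 + (321 - 58090/9)) = 1/(-412325 - 55201/9) = 1/(-3766126/9) = -9/3766126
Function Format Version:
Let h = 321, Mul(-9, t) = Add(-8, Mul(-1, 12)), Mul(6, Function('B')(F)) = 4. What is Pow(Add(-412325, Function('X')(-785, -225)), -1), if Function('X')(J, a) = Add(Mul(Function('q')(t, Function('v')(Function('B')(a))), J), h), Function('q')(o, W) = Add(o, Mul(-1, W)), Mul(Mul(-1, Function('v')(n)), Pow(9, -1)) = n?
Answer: Rational(-9, 3766126) ≈ -2.3897e-6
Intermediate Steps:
Function('B')(F) = Rational(2, 3) (Function('B')(F) = Mul(Rational(1, 6), 4) = Rational(2, 3))
t = Rational(20, 9) (t = Mul(Rational(-1, 9), Add(-8, Mul(-1, 12))) = Mul(Rational(-1, 9), Add(-8, -12)) = Mul(Rational(-1, 9), -20) = Rational(20, 9) ≈ 2.2222)
Function('v')(n) = Mul(-9, n)
Function('X')(J, a) = Add(321, Mul(Rational(74, 9), J)) (Function('X')(J, a) = Add(Mul(Add(Rational(20, 9), Mul(-1, Mul(-9, Rational(2, 3)))), J), 321) = Add(Mul(Add(Rational(20, 9), Mul(-1, -6)), J), 321) = Add(Mul(Add(Rational(20, 9), 6), J), 321) = Add(Mul(Rational(74, 9), J), 321) = Add(321, Mul(Rational(74, 9), J)))
Pow(Add(-412325, Function('X')(-785, -225)), -1) = Pow(Add(-412325, Add(321, Mul(Rational(74, 9), -785))), -1) = Pow(Add(-412325, Add(321, Rational(-58090, 9))), -1) = Pow(Add(-412325, Rational(-55201, 9)), -1) = Pow(Rational(-3766126, 9), -1) = Rational(-9, 3766126)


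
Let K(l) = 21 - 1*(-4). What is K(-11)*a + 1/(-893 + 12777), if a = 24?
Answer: 7130401/11884 ≈ 600.00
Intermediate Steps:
K(l) = 25 (K(l) = 21 + 4 = 25)
K(-11)*a + 1/(-893 + 12777) = 25*24 + 1/(-893 + 12777) = 600 + 1/11884 = 7130401/11884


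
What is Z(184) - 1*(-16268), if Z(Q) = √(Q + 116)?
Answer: 16268 + 10*√3 ≈ 16285.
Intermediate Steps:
Z(Q) = √(116 + Q)
Z(184) - 1*(-16268) = √(116 + 184) - 1*(-16268) = √300 + 16268 = 10*√3 + 16268 = 16268 + 10*√3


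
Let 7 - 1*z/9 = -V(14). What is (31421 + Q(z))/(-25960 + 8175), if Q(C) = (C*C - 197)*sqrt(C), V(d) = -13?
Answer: -31421/17785 - 8157*I*sqrt(6)/17785 ≈ -1.7667 - 1.1234*I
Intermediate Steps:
z = -54 (z = 63 - (-9)*(-13) = 63 - 9*13 = 63 - 117 = -54)
Q(C) = sqrt(C)*(-197 + C**2) (Q(C) = (C**2 - 197)*sqrt(C) = (-197 + C**2)*sqrt(C) = sqrt(C)*(-197 + C**2))
(31421 + Q(z))/(-25960 + 8175) = (31421 + sqrt(-54)*(-197 + (-54)**2))/(-25960 + 8175) = (31421 + (3*I*sqrt(6))*(-197 + 2916))/(-17785) = (31421 + (3*I*sqrt(6))*2719)*(-1/17785) = (31421 + 8157*I*sqrt(6))*(-1/17785) = -31421/17785 - 8157*I*sqrt(6)/17785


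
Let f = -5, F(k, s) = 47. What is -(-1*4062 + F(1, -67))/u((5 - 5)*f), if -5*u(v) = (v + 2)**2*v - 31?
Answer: 20075/31 ≈ 647.58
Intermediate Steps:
u(v) = 31/5 - v*(2 + v)**2/5 (u(v) = -((v + 2)**2*v - 31)/5 = -((2 + v)**2*v - 31)/5 = -(v*(2 + v)**2 - 31)/5 = -(-31 + v*(2 + v)**2)/5 = 31/5 - v*(2 + v)**2/5)
-(-1*4062 + F(1, -67))/u((5 - 5)*f) = -(-1*4062 + 47)/(31/5 - (5 - 5)*(-5)*(2 + (5 - 5)*(-5))**2/5) = -(-4062 + 47)/(31/5 - 0*(-5)*(2 + 0*(-5))**2/5) = -(-4015)/(31/5 - 1/5*0*(2 + 0)**2) = -(-4015)/(31/5 - 1/5*0*2**2) = -(-4015)/(31/5 - 1/5*0*4) = -(-4015)/(31/5 + 0) = -(-4015)/31/5 = -(-4015)*5/31 = -1*(-20075/31) = 20075/31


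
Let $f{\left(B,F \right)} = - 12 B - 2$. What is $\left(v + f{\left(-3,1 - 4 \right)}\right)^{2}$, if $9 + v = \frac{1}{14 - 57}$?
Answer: $\frac{1153476}{1849} \approx 623.84$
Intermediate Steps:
$f{\left(B,F \right)} = -2 - 12 B$
$v = - \frac{388}{43}$ ($v = -9 + \frac{1}{14 - 57} = -9 + \frac{1}{-43} = -9 - \frac{1}{43} = - \frac{388}{43} \approx -9.0233$)
$\left(v + f{\left(-3,1 - 4 \right)}\right)^{2} = \left(- \frac{388}{43} - -34\right)^{2} = \left(- \frac{388}{43} + \left(-2 + 36\right)\right)^{2} = \left(- \frac{388}{43} + 34\right)^{2} = \left(\frac{1074}{43}\right)^{2} = \frac{1153476}{1849}$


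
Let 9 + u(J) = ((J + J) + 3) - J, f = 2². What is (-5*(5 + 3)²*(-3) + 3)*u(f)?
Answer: -1926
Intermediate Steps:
f = 4
u(J) = -6 + J (u(J) = -9 + (((J + J) + 3) - J) = -9 + ((2*J + 3) - J) = -9 + ((3 + 2*J) - J) = -9 + (3 + J) = -6 + J)
(-5*(5 + 3)²*(-3) + 3)*u(f) = (-5*(5 + 3)²*(-3) + 3)*(-6 + 4) = (-5*8²*(-3) + 3)*(-2) = (-5*64*(-3) + 3)*(-2) = (-320*(-3) + 3)*(-2) = (960 + 3)*(-2) = 963*(-2) = -1926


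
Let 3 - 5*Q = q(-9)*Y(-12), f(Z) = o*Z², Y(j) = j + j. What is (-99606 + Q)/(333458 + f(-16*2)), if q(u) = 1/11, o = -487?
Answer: 5478273/9087650 ≈ 0.60283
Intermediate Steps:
q(u) = 1/11
Y(j) = 2*j
f(Z) = -487*Z²
Q = 57/55 (Q = ⅗ - 2*(-12)/55 = ⅗ - (-24)/55 = ⅗ - ⅕*(-24/11) = ⅗ + 24/55 = 57/55 ≈ 1.0364)
(-99606 + Q)/(333458 + f(-16*2)) = (-99606 + 57/55)/(333458 - 487*(-16*2)²) = -5478273/(55*(333458 - 487*(-32)²)) = -5478273/(55*(333458 - 487*1024)) = -5478273/(55*(333458 - 498688)) = -5478273/55/(-165230) = -5478273/55*(-1/165230) = 5478273/9087650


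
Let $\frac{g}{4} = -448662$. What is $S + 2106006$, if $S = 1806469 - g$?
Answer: $5707123$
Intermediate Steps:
$g = -1794648$ ($g = 4 \left(-448662\right) = -1794648$)
$S = 3601117$ ($S = 1806469 - -1794648 = 1806469 + 1794648 = 3601117$)
$S + 2106006 = 3601117 + 2106006 = 5707123$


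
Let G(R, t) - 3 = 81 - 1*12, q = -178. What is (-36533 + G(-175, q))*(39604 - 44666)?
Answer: 184565582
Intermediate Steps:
G(R, t) = 72 (G(R, t) = 3 + (81 - 1*12) = 3 + (81 - 12) = 3 + 69 = 72)
(-36533 + G(-175, q))*(39604 - 44666) = (-36533 + 72)*(39604 - 44666) = -36461*(-5062) = 184565582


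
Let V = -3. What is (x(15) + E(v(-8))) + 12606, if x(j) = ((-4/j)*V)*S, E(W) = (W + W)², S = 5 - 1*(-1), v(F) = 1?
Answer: 63074/5 ≈ 12615.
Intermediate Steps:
S = 6 (S = 5 + 1 = 6)
E(W) = 4*W² (E(W) = (2*W)² = 4*W²)
x(j) = 72/j (x(j) = (-4/j*(-3))*6 = (12/j)*6 = 72/j)
(x(15) + E(v(-8))) + 12606 = (72/15 + 4*1²) + 12606 = (72*(1/15) + 4*1) + 12606 = (24/5 + 4) + 12606 = 44/5 + 12606 = 63074/5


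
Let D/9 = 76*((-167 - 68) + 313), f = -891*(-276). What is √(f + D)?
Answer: 6*√8313 ≈ 547.05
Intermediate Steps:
f = 245916
D = 53352 (D = 9*(76*((-167 - 68) + 313)) = 9*(76*(-235 + 313)) = 9*(76*78) = 9*5928 = 53352)
√(f + D) = √(245916 + 53352) = √299268 = 6*√8313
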